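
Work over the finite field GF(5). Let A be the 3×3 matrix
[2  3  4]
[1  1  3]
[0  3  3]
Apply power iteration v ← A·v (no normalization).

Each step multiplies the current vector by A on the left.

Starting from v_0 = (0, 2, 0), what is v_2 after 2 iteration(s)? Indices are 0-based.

v_2 = (2, 1, 4)

v_0 = (0, 2, 0).
v_1 = A·v_0 = (1, 2, 1).
v_2 = A·v_1 = (2, 1, 4).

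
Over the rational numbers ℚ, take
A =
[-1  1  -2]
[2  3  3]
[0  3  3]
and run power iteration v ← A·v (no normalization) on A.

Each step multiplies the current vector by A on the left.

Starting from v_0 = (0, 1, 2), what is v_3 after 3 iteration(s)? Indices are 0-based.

v_0 = (0, 1, 2).
v_1 = A·v_0 = (-3, 9, 9).
v_2 = A·v_1 = (-6, 48, 54).
v_3 = A·v_2 = (-54, 294, 306).

v_3 = (-54, 294, 306)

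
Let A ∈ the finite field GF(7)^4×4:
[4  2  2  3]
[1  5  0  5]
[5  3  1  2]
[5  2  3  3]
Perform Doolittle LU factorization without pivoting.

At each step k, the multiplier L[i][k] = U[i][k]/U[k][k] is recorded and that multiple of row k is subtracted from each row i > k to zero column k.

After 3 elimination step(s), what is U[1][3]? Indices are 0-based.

U[1][3] = 6

[col 0] pivot 4
  R1 -= 2*R0 → (0, 1, 3, 6)  (L[1][0] := 2)
  R2 -= 3*R0 → (0, 4, 2, 0)  (L[2][0] := 3)
  R3 -= 3*R0 → (0, 3, 4, 1)  (L[3][0] := 3)
[col 1] pivot 1
  R2 -= 4*R1 → (0, 0, 4, 4)  (L[2][1] := 4)
  R3 -= 3*R1 → (0, 0, 2, 4)  (L[3][1] := 3)
[col 2] pivot 4
  R3 -= 4*R2 → (0, 0, 0, 2)  (L[3][2] := 4)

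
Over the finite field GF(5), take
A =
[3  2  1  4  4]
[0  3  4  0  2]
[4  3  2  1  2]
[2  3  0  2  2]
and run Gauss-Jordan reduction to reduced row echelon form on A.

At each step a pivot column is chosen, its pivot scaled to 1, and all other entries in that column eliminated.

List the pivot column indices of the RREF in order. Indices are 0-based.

step 1: normalize row 0 (÷3) = (1, 4, 2, 3, 3)
  row 2: subtract 4×row0 = (0, 2, 4, 4, 0)
  row 3: subtract 2×row0 = (0, 0, 1, 1, 1)
step 2: normalize row 1 (÷3) = (0, 1, 3, 0, 4)
  row 0: subtract 4×row1 = (1, 0, 0, 3, 2)
  row 2: subtract 2×row1 = (0, 0, 3, 4, 2)
step 3: normalize row 2 (÷3) = (0, 0, 1, 3, 4)
  row 1: subtract 3×row2 = (0, 1, 0, 1, 2)
  row 3: subtract 1×row2 = (0, 0, 0, 3, 2)
step 4: normalize row 3 (÷3) = (0, 0, 0, 1, 4)
  row 0: subtract 3×row3 = (1, 0, 0, 0, 0)
  row 1: subtract 1×row3 = (0, 1, 0, 0, 3)
  row 2: subtract 3×row3 = (0, 0, 1, 0, 2)

pivot columns: 0, 1, 2, 3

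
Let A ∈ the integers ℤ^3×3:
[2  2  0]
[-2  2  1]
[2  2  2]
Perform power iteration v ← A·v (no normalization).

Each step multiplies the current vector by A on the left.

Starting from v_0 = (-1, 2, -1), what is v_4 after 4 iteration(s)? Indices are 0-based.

v_0 = (-1, 2, -1).
v_1 = A·v_0 = (2, 5, 0).
v_2 = A·v_1 = (14, 6, 14).
v_3 = A·v_2 = (40, -2, 68).
v_4 = A·v_3 = (76, -16, 212).

v_4 = (76, -16, 212)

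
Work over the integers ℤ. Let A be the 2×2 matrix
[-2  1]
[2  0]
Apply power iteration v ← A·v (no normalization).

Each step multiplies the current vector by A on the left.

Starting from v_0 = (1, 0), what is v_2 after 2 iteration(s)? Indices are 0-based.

v_0 = (1, 0).
v_1 = A·v_0 = (-2, 2).
v_2 = A·v_1 = (6, -4).

v_2 = (6, -4)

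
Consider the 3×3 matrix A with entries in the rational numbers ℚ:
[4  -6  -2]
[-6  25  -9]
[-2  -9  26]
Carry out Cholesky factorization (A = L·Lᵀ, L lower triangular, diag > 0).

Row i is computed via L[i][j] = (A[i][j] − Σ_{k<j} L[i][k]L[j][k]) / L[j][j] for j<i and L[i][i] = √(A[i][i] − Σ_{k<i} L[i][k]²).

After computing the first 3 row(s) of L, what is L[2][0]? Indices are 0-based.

L[2][0] = -1

Step 1: L[0][0] = √(4) = 2.
  L[1][0] = (-6) / L[0][0] = -3.
Step 2: L[1][1] = √(16) = 4.
  L[2][0] = (-2) / L[0][0] = -1.
  L[2][1] = (-12) / L[1][1] = -3.
Step 3: L[2][2] = √(16) = 4.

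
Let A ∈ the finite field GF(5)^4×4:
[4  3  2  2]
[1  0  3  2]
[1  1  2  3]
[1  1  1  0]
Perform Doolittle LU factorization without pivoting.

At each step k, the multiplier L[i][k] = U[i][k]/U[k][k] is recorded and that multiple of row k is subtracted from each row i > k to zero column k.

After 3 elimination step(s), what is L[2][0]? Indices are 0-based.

k=0: U[0][0]=4
  eliminate (1,0): mult=4, new row 1: (0, 3, 0, 4); set L[1][0]=4
  eliminate (2,0): mult=4, new row 2: (0, 4, 4, 0); set L[2][0]=4
  eliminate (3,0): mult=4, new row 3: (0, 4, 3, 2); set L[3][0]=4
k=1: U[1][1]=3
  eliminate (2,1): mult=3, new row 2: (0, 0, 4, 3); set L[2][1]=3
  eliminate (3,1): mult=3, new row 3: (0, 0, 3, 0); set L[3][1]=3
k=2: U[2][2]=4
  eliminate (3,2): mult=2, new row 3: (0, 0, 0, 4); set L[3][2]=2

L[2][0] = 4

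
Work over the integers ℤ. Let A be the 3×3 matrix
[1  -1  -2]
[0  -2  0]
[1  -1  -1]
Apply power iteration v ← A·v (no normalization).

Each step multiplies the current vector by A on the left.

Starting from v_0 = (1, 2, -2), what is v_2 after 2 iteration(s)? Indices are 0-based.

v_0 = (1, 2, -2).
v_1 = A·v_0 = (3, -4, 1).
v_2 = A·v_1 = (5, 8, 6).

v_2 = (5, 8, 6)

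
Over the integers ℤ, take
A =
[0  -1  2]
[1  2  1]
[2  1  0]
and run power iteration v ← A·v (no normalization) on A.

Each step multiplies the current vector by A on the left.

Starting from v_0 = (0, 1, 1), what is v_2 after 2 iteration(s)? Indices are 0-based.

v_2 = (-1, 8, 5)

v_0 = (0, 1, 1).
v_1 = A·v_0 = (1, 3, 1).
v_2 = A·v_1 = (-1, 8, 5).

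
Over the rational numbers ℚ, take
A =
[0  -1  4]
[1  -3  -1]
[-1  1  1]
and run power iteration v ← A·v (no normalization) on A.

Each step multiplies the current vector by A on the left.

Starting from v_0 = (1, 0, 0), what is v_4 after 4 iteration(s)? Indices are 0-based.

v_0 = (1, 0, 0).
v_1 = A·v_0 = (0, 1, -1).
v_2 = A·v_1 = (-5, -2, 0).
v_3 = A·v_2 = (2, 1, 3).
v_4 = A·v_3 = (11, -4, 2).

v_4 = (11, -4, 2)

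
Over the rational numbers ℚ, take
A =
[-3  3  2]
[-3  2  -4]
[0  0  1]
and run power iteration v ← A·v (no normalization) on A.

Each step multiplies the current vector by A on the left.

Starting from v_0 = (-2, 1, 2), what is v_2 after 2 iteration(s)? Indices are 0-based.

v_2 = (-35, -47, 2)

v_0 = (-2, 1, 2).
v_1 = A·v_0 = (13, 0, 2).
v_2 = A·v_1 = (-35, -47, 2).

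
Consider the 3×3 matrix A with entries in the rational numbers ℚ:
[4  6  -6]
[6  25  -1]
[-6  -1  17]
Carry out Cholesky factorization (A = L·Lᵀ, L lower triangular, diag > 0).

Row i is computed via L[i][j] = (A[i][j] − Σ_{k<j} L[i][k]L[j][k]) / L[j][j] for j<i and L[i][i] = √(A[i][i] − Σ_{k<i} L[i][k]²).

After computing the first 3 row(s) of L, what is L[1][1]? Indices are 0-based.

L[1][1] = 4

Step 1: L[0][0] = √(4) = 2.
  L[1][0] = (6) / L[0][0] = 3.
Step 2: L[1][1] = √(16) = 4.
  L[2][0] = (-6) / L[0][0] = -3.
  L[2][1] = (8) / L[1][1] = 2.
Step 3: L[2][2] = √(4) = 2.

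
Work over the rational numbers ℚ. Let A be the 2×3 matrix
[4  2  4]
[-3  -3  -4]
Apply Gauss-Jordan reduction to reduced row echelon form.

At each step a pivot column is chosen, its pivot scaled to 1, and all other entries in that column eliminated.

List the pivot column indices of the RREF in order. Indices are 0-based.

step 1: normalize row 0 (÷4) = (1, 1/2, 1)
  row 1: subtract -3×row0 = (0, -3/2, -1)
step 2: normalize row 1 (÷-3/2) = (0, 1, 2/3)
  row 0: subtract 1/2×row1 = (1, 0, 2/3)

pivot columns: 0, 1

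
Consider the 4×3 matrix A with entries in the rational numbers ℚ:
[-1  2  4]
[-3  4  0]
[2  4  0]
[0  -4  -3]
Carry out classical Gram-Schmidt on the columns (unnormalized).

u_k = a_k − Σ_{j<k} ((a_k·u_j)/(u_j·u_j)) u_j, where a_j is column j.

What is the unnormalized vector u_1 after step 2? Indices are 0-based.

u_1 = (11/7, 19/7, 34/7, -4)

Step 1: u_0 = a_0 = (-1, -3, 2, 0).
Step 2: u_1 = a_1 − (-3/7)·u_0 = (11/7, 19/7, 34/7, -4).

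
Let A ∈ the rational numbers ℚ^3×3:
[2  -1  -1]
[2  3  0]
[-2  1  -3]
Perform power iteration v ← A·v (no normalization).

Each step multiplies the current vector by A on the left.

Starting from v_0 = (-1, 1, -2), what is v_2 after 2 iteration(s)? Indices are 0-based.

v_2 = (-12, 1, -24)

v_0 = (-1, 1, -2).
v_1 = A·v_0 = (-1, 1, 9).
v_2 = A·v_1 = (-12, 1, -24).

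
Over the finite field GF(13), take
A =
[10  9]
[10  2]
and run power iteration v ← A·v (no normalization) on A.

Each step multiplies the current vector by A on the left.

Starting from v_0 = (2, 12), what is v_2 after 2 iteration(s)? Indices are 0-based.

v_0 = (2, 12).
v_1 = A·v_0 = (11, 5).
v_2 = A·v_1 = (12, 3).

v_2 = (12, 3)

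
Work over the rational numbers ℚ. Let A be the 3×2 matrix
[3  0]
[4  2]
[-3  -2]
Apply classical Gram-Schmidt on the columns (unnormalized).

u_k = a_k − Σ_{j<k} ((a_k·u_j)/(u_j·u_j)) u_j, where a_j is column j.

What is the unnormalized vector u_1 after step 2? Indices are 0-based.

Step 1: u_0 = a_0 = (3, 4, -3).
Step 2: u_1 = a_1 − (7/17)·u_0 = (-21/17, 6/17, -13/17).

u_1 = (-21/17, 6/17, -13/17)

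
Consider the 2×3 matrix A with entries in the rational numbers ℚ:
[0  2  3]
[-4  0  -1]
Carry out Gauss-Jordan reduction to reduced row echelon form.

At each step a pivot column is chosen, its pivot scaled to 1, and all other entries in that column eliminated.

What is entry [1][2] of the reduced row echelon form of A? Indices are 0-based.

pivot(0,0): swap R0↔R1
pivot(0,0)=-4: scale R0 → (1, 0, 1/4)
pivot(1,1)=2: scale R1 → (0, 1, 3/2)

M[1][2] = 3/2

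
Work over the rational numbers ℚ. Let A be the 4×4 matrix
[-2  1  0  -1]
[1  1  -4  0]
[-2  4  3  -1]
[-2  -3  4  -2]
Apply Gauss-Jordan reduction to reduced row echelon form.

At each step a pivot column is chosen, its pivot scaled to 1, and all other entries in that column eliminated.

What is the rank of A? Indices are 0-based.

[1] R0 /= -2  ⇒  (1, -1/2, 0, 1/2)
     R1 -= 1·R0  ⇒  (0, 3/2, -4, -1/2)
     R2 -= -2·R0  ⇒  (0, 3, 3, 0)
     R3 -= -2·R0  ⇒  (0, -4, 4, -1)
[2] R1 /= 3/2  ⇒  (0, 1, -8/3, -1/3)
     R0 -= -1/2·R1  ⇒  (1, 0, -4/3, 1/3)
     R2 -= 3·R1  ⇒  (0, 0, 11, 1)
     R3 -= -4·R1  ⇒  (0, 0, -20/3, -7/3)
[3] R2 /= 11  ⇒  (0, 0, 1, 1/11)
     R0 -= -4/3·R2  ⇒  (1, 0, 0, 5/11)
     R1 -= -8/3·R2  ⇒  (0, 1, 0, -1/11)
     R3 -= -20/3·R2  ⇒  (0, 0, 0, -19/11)
[4] R3 /= -19/11  ⇒  (0, 0, 0, 1)
     R0 -= 5/11·R3  ⇒  (1, 0, 0, 0)
     R1 -= -1/11·R3  ⇒  (0, 1, 0, 0)
     R2 -= 1/11·R3  ⇒  (0, 0, 1, 0)

rank = 4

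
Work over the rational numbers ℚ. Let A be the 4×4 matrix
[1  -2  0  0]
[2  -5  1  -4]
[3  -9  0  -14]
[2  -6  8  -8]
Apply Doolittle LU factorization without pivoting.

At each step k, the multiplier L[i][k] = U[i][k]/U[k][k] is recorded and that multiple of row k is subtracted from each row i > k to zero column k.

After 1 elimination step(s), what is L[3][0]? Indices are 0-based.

Step 1: pivot at (0,0) is 1.
  row1 ← row1 − (2)·row0  ⇒  L[1][0]=2, U row1=(0, -1, 1, -4)
  row2 ← row2 − (3)·row0  ⇒  L[2][0]=3, U row2=(0, -3, 0, -14)
  row3 ← row3 − (2)·row0  ⇒  L[3][0]=2, U row3=(0, -2, 8, -8)

L[3][0] = 2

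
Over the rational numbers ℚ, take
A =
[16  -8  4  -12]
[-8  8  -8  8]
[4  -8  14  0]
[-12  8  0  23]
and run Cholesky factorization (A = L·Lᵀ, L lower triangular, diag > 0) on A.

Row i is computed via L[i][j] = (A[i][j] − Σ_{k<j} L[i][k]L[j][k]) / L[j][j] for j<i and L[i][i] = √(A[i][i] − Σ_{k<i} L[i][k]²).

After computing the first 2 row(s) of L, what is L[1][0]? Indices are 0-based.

L[1][0] = -2

Step 1: L[0][0] = √(16) = 4.
  L[1][0] = (-8) / L[0][0] = -2.
Step 2: L[1][1] = √(4) = 2.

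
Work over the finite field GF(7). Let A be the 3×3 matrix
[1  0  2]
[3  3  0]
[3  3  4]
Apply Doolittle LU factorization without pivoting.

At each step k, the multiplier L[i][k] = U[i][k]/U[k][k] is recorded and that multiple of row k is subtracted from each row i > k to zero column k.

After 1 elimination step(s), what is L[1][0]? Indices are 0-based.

Step 1: pivot at (0,0) is 1.
  row1 ← row1 − (3)·row0  ⇒  L[1][0]=3, U row1=(0, 3, 1)
  row2 ← row2 − (3)·row0  ⇒  L[2][0]=3, U row2=(0, 3, 5)

L[1][0] = 3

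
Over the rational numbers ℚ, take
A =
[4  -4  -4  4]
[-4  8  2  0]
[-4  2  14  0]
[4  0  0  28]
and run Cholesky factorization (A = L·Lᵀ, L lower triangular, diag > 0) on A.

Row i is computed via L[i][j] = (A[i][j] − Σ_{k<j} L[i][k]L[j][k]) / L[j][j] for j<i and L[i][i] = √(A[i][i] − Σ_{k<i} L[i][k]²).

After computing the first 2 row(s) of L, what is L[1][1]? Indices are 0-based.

Step 1: L[0][0] = √(4) = 2.
  L[1][0] = (-4) / L[0][0] = -2.
Step 2: L[1][1] = √(4) = 2.

L[1][1] = 2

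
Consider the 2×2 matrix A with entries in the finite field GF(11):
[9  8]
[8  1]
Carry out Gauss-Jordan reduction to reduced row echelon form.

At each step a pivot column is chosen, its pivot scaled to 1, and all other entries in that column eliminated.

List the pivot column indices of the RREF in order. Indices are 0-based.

step 1: normalize row 0 (÷9) = (1, 7)
  row 1: subtract 8×row0 = (0, 0)
skip col 1 (zero from row 1)

pivot columns: 0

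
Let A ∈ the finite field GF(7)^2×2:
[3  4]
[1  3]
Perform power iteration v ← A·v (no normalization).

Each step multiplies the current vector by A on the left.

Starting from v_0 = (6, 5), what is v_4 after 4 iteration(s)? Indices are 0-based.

v_0 = (6, 5).
v_1 = A·v_0 = (3, 0).
v_2 = A·v_1 = (2, 3).
v_3 = A·v_2 = (4, 4).
v_4 = A·v_3 = (0, 2).

v_4 = (0, 2)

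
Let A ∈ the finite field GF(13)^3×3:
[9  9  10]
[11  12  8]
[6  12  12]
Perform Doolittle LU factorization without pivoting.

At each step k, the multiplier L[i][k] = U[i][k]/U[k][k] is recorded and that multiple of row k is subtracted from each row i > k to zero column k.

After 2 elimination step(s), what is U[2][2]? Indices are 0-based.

U[2][2] = 9

k=0: U[0][0]=9
  eliminate (1,0): mult=7, new row 1: (0, 1, 3); set L[1][0]=7
  eliminate (2,0): mult=5, new row 2: (0, 6, 1); set L[2][0]=5
k=1: U[1][1]=1
  eliminate (2,1): mult=6, new row 2: (0, 0, 9); set L[2][1]=6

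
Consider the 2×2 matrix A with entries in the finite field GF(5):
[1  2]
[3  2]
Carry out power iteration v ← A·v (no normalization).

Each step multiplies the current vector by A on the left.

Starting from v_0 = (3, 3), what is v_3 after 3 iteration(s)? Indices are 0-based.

v_0 = (3, 3).
v_1 = A·v_0 = (4, 0).
v_2 = A·v_1 = (4, 2).
v_3 = A·v_2 = (3, 1).

v_3 = (3, 1)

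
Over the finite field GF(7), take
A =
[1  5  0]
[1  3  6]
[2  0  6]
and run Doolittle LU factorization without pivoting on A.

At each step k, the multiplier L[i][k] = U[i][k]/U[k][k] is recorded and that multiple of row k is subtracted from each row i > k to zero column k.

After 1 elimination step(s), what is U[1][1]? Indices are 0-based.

U[1][1] = 5

k=0: U[0][0]=1
  eliminate (1,0): mult=1, new row 1: (0, 5, 6); set L[1][0]=1
  eliminate (2,0): mult=2, new row 2: (0, 4, 6); set L[2][0]=2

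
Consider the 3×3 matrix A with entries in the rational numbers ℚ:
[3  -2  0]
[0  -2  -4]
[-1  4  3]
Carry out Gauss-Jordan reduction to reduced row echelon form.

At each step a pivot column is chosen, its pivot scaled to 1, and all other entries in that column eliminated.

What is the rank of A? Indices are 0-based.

step 1: normalize row 0 (÷3) = (1, -2/3, 0)
  row 2: subtract -1×row0 = (0, 10/3, 3)
step 2: normalize row 1 (÷-2) = (0, 1, 2)
  row 0: subtract -2/3×row1 = (1, 0, 4/3)
  row 2: subtract 10/3×row1 = (0, 0, -11/3)
step 3: normalize row 2 (÷-11/3) = (0, 0, 1)
  row 0: subtract 4/3×row2 = (1, 0, 0)
  row 1: subtract 2×row2 = (0, 1, 0)

rank = 3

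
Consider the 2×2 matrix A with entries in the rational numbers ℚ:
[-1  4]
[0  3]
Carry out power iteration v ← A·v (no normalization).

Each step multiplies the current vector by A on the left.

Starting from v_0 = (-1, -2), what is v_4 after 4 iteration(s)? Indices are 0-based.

v_4 = (-161, -162)

v_0 = (-1, -2).
v_1 = A·v_0 = (-7, -6).
v_2 = A·v_1 = (-17, -18).
v_3 = A·v_2 = (-55, -54).
v_4 = A·v_3 = (-161, -162).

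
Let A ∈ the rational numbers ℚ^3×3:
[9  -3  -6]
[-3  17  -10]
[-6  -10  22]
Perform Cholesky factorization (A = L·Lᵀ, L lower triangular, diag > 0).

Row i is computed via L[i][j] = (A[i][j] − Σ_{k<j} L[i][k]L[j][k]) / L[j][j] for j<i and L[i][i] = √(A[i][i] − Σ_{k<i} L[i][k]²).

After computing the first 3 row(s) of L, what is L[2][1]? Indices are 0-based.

L[2][1] = -3

Step 1: L[0][0] = √(9) = 3.
  L[1][0] = (-3) / L[0][0] = -1.
Step 2: L[1][1] = √(16) = 4.
  L[2][0] = (-6) / L[0][0] = -2.
  L[2][1] = (-12) / L[1][1] = -3.
Step 3: L[2][2] = √(9) = 3.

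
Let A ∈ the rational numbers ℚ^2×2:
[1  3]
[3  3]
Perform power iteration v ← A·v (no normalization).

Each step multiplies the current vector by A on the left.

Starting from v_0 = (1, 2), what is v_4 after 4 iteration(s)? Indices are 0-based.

v_0 = (1, 2).
v_1 = A·v_0 = (7, 9).
v_2 = A·v_1 = (34, 48).
v_3 = A·v_2 = (178, 246).
v_4 = A·v_3 = (916, 1272).

v_4 = (916, 1272)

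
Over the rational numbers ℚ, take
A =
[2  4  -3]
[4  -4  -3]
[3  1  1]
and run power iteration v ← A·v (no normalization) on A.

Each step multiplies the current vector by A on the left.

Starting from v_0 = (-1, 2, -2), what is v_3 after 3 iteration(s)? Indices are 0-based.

v_3 = (261, -369, 135)

v_0 = (-1, 2, -2).
v_1 = A·v_0 = (12, -6, -3).
v_2 = A·v_1 = (9, 81, 27).
v_3 = A·v_2 = (261, -369, 135).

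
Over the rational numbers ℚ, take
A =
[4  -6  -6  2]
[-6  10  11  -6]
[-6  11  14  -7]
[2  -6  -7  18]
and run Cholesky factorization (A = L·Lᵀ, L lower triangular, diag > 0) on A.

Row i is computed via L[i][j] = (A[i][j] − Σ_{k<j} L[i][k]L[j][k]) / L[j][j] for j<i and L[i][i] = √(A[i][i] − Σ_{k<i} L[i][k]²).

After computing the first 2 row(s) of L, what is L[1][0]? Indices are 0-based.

Step 1: L[0][0] = √(4) = 2.
  L[1][0] = (-6) / L[0][0] = -3.
Step 2: L[1][1] = √(1) = 1.

L[1][0] = -3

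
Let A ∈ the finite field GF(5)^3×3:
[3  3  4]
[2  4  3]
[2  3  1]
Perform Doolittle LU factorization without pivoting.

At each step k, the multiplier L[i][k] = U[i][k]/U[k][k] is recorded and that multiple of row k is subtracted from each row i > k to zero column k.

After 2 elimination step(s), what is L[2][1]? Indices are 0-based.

L[2][1] = 3

[col 0] pivot 3
  R1 -= 4*R0 → (0, 2, 2)  (L[1][0] := 4)
  R2 -= 4*R0 → (0, 1, 0)  (L[2][0] := 4)
[col 1] pivot 2
  R2 -= 3*R1 → (0, 0, 4)  (L[2][1] := 3)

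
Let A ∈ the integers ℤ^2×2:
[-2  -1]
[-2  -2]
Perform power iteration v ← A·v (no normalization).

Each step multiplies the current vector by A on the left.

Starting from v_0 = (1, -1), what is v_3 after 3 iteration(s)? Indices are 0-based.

v_0 = (1, -1).
v_1 = A·v_0 = (-1, 0).
v_2 = A·v_1 = (2, 2).
v_3 = A·v_2 = (-6, -8).

v_3 = (-6, -8)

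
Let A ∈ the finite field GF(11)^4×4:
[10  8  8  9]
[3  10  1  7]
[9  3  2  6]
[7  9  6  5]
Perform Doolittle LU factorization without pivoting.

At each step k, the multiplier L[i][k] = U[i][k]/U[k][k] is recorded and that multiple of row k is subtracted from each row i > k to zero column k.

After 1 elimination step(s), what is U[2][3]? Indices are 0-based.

U[2][3] = 10

Step 1: pivot at (0,0) is 10.
  row1 ← row1 − (8)·row0  ⇒  L[1][0]=8, U row1=(0, 1, 3, 1)
  row2 ← row2 − (2)·row0  ⇒  L[2][0]=2, U row2=(0, 9, 8, 10)
  row3 ← row3 − (4)·row0  ⇒  L[3][0]=4, U row3=(0, 10, 7, 2)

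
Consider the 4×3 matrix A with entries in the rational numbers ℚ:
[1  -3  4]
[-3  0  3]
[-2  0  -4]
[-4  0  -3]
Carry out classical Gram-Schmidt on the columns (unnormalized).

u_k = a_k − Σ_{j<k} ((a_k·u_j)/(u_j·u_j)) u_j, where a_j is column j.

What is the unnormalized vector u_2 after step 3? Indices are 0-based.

u_2 = (0, 120/29, -94/29, -43/29)

Step 1: u_0 = a_0 = (1, -3, -2, -4).
Step 2: u_1 = a_1 − (-1/10)·u_0 = (-29/10, -3/10, -1/5, -2/5).
Step 3: u_2 = a_2 − (1/2)·u_0 − (-35/29)·u_1 = (0, 120/29, -94/29, -43/29).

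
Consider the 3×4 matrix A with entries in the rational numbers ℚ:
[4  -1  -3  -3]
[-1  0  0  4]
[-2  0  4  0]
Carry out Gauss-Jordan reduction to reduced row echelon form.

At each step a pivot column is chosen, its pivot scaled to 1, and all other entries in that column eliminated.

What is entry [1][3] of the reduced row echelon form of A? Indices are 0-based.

M[1][3] = -7

[1] R0 /= 4  ⇒  (1, -1/4, -3/4, -3/4)
     R1 -= -1·R0  ⇒  (0, -1/4, -3/4, 13/4)
     R2 -= -2·R0  ⇒  (0, -1/2, 5/2, -3/2)
[2] R1 /= -1/4  ⇒  (0, 1, 3, -13)
     R0 -= -1/4·R1  ⇒  (1, 0, 0, -4)
     R2 -= -1/2·R1  ⇒  (0, 0, 4, -8)
[3] R2 /= 4  ⇒  (0, 0, 1, -2)
     R1 -= 3·R2  ⇒  (0, 1, 0, -7)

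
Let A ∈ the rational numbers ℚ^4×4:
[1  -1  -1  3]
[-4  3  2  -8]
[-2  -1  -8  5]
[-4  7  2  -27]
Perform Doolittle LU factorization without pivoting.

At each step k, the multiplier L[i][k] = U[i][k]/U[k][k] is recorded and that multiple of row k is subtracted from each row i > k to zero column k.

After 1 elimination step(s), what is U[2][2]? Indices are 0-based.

k=0: U[0][0]=1
  eliminate (1,0): mult=-4, new row 1: (0, -1, -2, 4); set L[1][0]=-4
  eliminate (2,0): mult=-2, new row 2: (0, -3, -10, 11); set L[2][0]=-2
  eliminate (3,0): mult=-4, new row 3: (0, 3, -2, -15); set L[3][0]=-4

U[2][2] = -10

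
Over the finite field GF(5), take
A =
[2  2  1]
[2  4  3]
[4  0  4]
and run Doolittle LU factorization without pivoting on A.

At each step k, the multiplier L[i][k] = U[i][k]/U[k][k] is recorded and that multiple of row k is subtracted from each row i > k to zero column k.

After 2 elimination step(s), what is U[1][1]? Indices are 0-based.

U[1][1] = 2

k=0: U[0][0]=2
  eliminate (1,0): mult=1, new row 1: (0, 2, 2); set L[1][0]=1
  eliminate (2,0): mult=2, new row 2: (0, 1, 2); set L[2][0]=2
k=1: U[1][1]=2
  eliminate (2,1): mult=3, new row 2: (0, 0, 1); set L[2][1]=3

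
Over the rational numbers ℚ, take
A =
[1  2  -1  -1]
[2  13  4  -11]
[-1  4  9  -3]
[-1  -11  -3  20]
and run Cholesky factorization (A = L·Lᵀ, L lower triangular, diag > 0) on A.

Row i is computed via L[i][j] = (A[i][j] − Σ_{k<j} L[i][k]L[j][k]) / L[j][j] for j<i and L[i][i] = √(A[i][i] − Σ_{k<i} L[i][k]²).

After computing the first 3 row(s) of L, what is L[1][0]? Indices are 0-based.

Step 1: L[0][0] = √(1) = 1.
  L[1][0] = (2) / L[0][0] = 2.
Step 2: L[1][1] = √(9) = 3.
  L[2][0] = (-1) / L[0][0] = -1.
  L[2][1] = (6) / L[1][1] = 2.
Step 3: L[2][2] = √(4) = 2.

L[1][0] = 2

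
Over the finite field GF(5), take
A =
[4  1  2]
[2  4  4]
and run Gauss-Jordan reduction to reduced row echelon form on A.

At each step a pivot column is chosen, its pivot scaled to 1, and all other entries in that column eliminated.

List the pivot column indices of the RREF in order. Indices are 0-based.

pivot(0,0)=4: scale R0 → (1, 4, 3)
  clear (1,0): R1 −= (2)R0 → (0, 1, 3)
pivot(1,1)=1: scale R1 → (0, 1, 3)
  clear (0,1): R0 −= (4)R1 → (1, 0, 1)

pivot columns: 0, 1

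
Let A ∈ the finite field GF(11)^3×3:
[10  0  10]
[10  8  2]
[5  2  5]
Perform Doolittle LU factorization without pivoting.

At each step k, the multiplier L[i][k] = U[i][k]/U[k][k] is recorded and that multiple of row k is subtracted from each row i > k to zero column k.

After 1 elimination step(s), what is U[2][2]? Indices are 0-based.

U[2][2] = 0

k=0: U[0][0]=10
  eliminate (1,0): mult=1, new row 1: (0, 8, 3); set L[1][0]=1
  eliminate (2,0): mult=6, new row 2: (0, 2, 0); set L[2][0]=6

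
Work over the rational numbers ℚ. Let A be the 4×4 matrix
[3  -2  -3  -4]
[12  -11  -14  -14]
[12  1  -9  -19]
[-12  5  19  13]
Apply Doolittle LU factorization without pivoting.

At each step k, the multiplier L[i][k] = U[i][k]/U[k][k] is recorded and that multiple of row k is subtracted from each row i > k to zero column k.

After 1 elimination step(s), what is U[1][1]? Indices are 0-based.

[col 0] pivot 3
  R1 -= 4*R0 → (0, -3, -2, 2)  (L[1][0] := 4)
  R2 -= 4*R0 → (0, 9, 3, -3)  (L[2][0] := 4)
  R3 -= -4*R0 → (0, -3, 7, -3)  (L[3][0] := -4)

U[1][1] = -3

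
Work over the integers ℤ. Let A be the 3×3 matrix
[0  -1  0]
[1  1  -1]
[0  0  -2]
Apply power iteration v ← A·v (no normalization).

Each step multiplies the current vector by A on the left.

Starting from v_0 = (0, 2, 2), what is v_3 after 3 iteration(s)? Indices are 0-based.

v_3 = (-2, -6, -16)

v_0 = (0, 2, 2).
v_1 = A·v_0 = (-2, 0, -4).
v_2 = A·v_1 = (0, 2, 8).
v_3 = A·v_2 = (-2, -6, -16).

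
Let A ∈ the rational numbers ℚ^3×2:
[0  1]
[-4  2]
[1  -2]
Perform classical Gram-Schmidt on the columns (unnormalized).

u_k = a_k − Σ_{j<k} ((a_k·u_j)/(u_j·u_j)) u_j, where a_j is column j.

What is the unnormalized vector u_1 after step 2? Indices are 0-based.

Step 1: u_0 = a_0 = (0, -4, 1).
Step 2: u_1 = a_1 − (-10/17)·u_0 = (1, -6/17, -24/17).

u_1 = (1, -6/17, -24/17)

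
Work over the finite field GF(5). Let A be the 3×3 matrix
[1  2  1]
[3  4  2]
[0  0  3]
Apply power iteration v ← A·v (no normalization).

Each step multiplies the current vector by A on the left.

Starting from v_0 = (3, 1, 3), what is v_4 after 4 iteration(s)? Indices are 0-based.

v_0 = (3, 1, 3).
v_1 = A·v_0 = (3, 4, 4).
v_2 = A·v_1 = (0, 3, 2).
v_3 = A·v_2 = (3, 1, 1).
v_4 = A·v_3 = (1, 0, 3).

v_4 = (1, 0, 3)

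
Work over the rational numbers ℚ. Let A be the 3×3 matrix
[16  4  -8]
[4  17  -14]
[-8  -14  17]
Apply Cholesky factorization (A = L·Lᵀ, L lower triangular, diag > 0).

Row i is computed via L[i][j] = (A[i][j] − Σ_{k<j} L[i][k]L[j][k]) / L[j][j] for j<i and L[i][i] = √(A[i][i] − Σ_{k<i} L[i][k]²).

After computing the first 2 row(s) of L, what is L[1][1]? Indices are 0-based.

Step 1: L[0][0] = √(16) = 4.
  L[1][0] = (4) / L[0][0] = 1.
Step 2: L[1][1] = √(16) = 4.

L[1][1] = 4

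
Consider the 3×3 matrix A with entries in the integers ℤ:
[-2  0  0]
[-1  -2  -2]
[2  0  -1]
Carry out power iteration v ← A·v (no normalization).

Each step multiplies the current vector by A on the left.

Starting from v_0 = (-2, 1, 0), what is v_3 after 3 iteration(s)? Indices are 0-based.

v_3 = (16, -24, -28)

v_0 = (-2, 1, 0).
v_1 = A·v_0 = (4, 0, -4).
v_2 = A·v_1 = (-8, 4, 12).
v_3 = A·v_2 = (16, -24, -28).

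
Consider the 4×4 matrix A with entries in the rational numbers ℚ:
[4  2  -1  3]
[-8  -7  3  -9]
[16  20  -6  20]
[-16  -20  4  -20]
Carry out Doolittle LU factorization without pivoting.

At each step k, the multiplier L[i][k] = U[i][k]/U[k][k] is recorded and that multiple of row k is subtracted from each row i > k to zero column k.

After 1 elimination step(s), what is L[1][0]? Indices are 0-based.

L[1][0] = -2

[col 0] pivot 4
  R1 -= -2*R0 → (0, -3, 1, -3)  (L[1][0] := -2)
  R2 -= 4*R0 → (0, 12, -2, 8)  (L[2][0] := 4)
  R3 -= -4*R0 → (0, -12, 0, -8)  (L[3][0] := -4)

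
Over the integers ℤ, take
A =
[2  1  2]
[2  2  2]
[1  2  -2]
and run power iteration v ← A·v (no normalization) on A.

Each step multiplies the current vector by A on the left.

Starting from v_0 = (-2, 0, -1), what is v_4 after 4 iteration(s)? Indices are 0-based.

v_0 = (-2, 0, -1).
v_1 = A·v_0 = (-6, -6, 0).
v_2 = A·v_1 = (-18, -24, -18).
v_3 = A·v_2 = (-96, -120, -30).
v_4 = A·v_3 = (-372, -492, -276).

v_4 = (-372, -492, -276)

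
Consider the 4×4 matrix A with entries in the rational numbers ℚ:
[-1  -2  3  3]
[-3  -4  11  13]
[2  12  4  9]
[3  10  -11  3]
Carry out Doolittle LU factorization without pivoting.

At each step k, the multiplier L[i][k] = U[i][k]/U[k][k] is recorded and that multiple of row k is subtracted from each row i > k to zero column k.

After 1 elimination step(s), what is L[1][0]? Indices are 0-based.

Step 1: pivot at (0,0) is -1.
  row1 ← row1 − (3)·row0  ⇒  L[1][0]=3, U row1=(0, 2, 2, 4)
  row2 ← row2 − (-2)·row0  ⇒  L[2][0]=-2, U row2=(0, 8, 10, 15)
  row3 ← row3 − (-3)·row0  ⇒  L[3][0]=-3, U row3=(0, 4, -2, 12)

L[1][0] = 3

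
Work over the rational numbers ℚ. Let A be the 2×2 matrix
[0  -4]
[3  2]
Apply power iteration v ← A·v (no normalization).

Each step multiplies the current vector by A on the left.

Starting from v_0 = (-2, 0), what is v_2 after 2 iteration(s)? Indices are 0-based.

v_2 = (24, -12)

v_0 = (-2, 0).
v_1 = A·v_0 = (0, -6).
v_2 = A·v_1 = (24, -12).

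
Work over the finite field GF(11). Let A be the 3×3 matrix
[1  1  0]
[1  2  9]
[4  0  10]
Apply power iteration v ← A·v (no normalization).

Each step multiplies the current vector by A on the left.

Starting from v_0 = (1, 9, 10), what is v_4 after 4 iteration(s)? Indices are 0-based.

v_0 = (1, 9, 10).
v_1 = A·v_0 = (10, 10, 5).
v_2 = A·v_1 = (9, 9, 2).
v_3 = A·v_2 = (7, 1, 1).
v_4 = A·v_3 = (8, 7, 5).

v_4 = (8, 7, 5)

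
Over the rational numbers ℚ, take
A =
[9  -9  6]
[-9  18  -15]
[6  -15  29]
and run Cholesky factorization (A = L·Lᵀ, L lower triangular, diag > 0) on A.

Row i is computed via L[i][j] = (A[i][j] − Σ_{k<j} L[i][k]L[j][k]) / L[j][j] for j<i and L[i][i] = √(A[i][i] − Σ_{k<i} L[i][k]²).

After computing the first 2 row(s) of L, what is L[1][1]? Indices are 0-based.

Step 1: L[0][0] = √(9) = 3.
  L[1][0] = (-9) / L[0][0] = -3.
Step 2: L[1][1] = √(9) = 3.

L[1][1] = 3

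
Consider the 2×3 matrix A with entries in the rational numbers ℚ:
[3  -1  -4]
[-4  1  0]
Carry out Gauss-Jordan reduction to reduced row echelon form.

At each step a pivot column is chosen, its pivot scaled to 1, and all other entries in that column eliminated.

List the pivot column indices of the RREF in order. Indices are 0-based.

pivot columns: 0, 1

step 1: normalize row 0 (÷3) = (1, -1/3, -4/3)
  row 1: subtract -4×row0 = (0, -1/3, -16/3)
step 2: normalize row 1 (÷-1/3) = (0, 1, 16)
  row 0: subtract -1/3×row1 = (1, 0, 4)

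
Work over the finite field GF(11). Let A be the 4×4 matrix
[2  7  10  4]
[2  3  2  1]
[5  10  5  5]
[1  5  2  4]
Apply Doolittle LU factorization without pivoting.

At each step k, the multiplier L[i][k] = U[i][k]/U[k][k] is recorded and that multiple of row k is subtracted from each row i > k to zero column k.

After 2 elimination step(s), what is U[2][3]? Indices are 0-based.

U[2][3] = 2

k=0: U[0][0]=2
  eliminate (1,0): mult=1, new row 1: (0, 7, 3, 8); set L[1][0]=1
  eliminate (2,0): mult=8, new row 2: (0, 9, 2, 6); set L[2][0]=8
  eliminate (3,0): mult=6, new row 3: (0, 7, 8, 2); set L[3][0]=6
k=1: U[1][1]=7
  eliminate (2,1): mult=6, new row 2: (0, 0, 6, 2); set L[2][1]=6
  eliminate (3,1): mult=1, new row 3: (0, 0, 5, 5); set L[3][1]=1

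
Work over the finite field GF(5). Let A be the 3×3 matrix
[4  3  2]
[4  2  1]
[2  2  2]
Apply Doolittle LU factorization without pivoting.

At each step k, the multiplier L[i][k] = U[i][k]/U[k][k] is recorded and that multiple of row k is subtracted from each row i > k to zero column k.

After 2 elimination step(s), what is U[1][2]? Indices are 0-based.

Step 1: pivot at (0,0) is 4.
  row1 ← row1 − (1)·row0  ⇒  L[1][0]=1, U row1=(0, 4, 4)
  row2 ← row2 − (3)·row0  ⇒  L[2][0]=3, U row2=(0, 3, 1)
Step 2: pivot at (1,1) is 4.
  row2 ← row2 − (2)·row1  ⇒  L[2][1]=2, U row2=(0, 0, 3)

U[1][2] = 4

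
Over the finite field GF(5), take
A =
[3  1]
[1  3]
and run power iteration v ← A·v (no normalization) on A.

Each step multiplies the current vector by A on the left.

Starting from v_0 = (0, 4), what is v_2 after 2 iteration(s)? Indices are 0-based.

v_2 = (4, 0)

v_0 = (0, 4).
v_1 = A·v_0 = (4, 2).
v_2 = A·v_1 = (4, 0).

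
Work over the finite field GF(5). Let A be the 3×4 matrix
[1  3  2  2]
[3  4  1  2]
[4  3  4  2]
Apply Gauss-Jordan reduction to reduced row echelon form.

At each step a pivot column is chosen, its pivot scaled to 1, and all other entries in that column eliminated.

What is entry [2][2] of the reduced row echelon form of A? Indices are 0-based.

pivot(0,0)=1: scale R0 → (1, 3, 2, 2)
  clear (1,0): R1 −= (3)R0 → (0, 0, 0, 1)
  clear (2,0): R2 −= (4)R0 → (0, 1, 1, 4)
pivot(1,1): swap R1↔R2
pivot(1,1)=1: scale R1 → (0, 1, 1, 4)
  clear (0,1): R0 −= (3)R1 → (1, 0, 4, 0)
col 2: no nonzero at/below row 2; advance.
pivot(2,3)=1: scale R2 → (0, 0, 0, 1)
  clear (1,3): R1 −= (4)R2 → (0, 1, 1, 0)

M[2][2] = 0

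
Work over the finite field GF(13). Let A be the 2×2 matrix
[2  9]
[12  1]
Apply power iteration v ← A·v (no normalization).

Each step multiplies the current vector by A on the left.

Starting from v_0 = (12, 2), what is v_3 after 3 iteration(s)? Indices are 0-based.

v_0 = (12, 2).
v_1 = A·v_0 = (3, 3).
v_2 = A·v_1 = (7, 0).
v_3 = A·v_2 = (1, 6).

v_3 = (1, 6)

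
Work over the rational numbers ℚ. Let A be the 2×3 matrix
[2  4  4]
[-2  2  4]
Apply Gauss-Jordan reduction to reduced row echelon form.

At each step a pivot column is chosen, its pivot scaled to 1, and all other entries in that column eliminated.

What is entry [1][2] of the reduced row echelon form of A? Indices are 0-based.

[1] R0 /= 2  ⇒  (1, 2, 2)
     R1 -= -2·R0  ⇒  (0, 6, 8)
[2] R1 /= 6  ⇒  (0, 1, 4/3)
     R0 -= 2·R1  ⇒  (1, 0, -2/3)

M[1][2] = 4/3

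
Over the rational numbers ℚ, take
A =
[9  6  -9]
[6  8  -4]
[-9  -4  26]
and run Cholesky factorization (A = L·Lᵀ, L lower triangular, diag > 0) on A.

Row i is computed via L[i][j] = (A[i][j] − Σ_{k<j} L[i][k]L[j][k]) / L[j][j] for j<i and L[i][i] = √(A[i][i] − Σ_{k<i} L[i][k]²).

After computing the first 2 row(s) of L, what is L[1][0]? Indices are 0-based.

L[1][0] = 2

Step 1: L[0][0] = √(9) = 3.
  L[1][0] = (6) / L[0][0] = 2.
Step 2: L[1][1] = √(4) = 2.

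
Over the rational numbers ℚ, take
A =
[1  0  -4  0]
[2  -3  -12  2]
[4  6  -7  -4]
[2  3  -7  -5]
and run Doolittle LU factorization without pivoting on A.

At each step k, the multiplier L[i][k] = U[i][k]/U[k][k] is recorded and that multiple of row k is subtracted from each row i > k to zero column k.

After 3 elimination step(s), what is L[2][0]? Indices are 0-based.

k=0: U[0][0]=1
  eliminate (1,0): mult=2, new row 1: (0, -3, -4, 2); set L[1][0]=2
  eliminate (2,0): mult=4, new row 2: (0, 6, 9, -4); set L[2][0]=4
  eliminate (3,0): mult=2, new row 3: (0, 3, 1, -5); set L[3][0]=2
k=1: U[1][1]=-3
  eliminate (2,1): mult=-2, new row 2: (0, 0, 1, 0); set L[2][1]=-2
  eliminate (3,1): mult=-1, new row 3: (0, 0, -3, -3); set L[3][1]=-1
k=2: U[2][2]=1
  eliminate (3,2): mult=-3, new row 3: (0, 0, 0, -3); set L[3][2]=-3

L[2][0] = 4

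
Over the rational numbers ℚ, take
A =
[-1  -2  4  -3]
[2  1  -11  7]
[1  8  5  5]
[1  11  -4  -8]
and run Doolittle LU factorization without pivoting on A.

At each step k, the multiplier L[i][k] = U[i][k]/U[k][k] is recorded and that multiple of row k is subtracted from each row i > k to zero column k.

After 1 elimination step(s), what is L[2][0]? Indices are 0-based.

Step 1: pivot at (0,0) is -1.
  row1 ← row1 − (-2)·row0  ⇒  L[1][0]=-2, U row1=(0, -3, -3, 1)
  row2 ← row2 − (-1)·row0  ⇒  L[2][0]=-1, U row2=(0, 6, 9, 2)
  row3 ← row3 − (-1)·row0  ⇒  L[3][0]=-1, U row3=(0, 9, 0, -11)

L[2][0] = -1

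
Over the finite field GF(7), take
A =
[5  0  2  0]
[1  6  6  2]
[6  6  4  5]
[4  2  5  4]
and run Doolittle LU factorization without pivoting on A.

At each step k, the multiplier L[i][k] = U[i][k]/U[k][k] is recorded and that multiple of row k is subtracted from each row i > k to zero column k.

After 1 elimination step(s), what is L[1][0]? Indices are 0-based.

L[1][0] = 3

k=0: U[0][0]=5
  eliminate (1,0): mult=3, new row 1: (0, 6, 0, 2); set L[1][0]=3
  eliminate (2,0): mult=4, new row 2: (0, 6, 3, 5); set L[2][0]=4
  eliminate (3,0): mult=5, new row 3: (0, 2, 2, 4); set L[3][0]=5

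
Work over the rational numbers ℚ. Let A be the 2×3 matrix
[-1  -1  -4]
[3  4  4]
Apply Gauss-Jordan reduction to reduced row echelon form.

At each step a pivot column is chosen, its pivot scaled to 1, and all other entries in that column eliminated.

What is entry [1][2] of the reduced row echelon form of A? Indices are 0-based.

M[1][2] = -8

step 1: normalize row 0 (÷-1) = (1, 1, 4)
  row 1: subtract 3×row0 = (0, 1, -8)
step 2: normalize row 1 (÷1) = (0, 1, -8)
  row 0: subtract 1×row1 = (1, 0, 12)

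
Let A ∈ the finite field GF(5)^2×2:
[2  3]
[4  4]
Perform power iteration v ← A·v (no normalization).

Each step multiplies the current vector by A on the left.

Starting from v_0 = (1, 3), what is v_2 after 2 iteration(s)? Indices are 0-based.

v_0 = (1, 3).
v_1 = A·v_0 = (1, 1).
v_2 = A·v_1 = (0, 3).

v_2 = (0, 3)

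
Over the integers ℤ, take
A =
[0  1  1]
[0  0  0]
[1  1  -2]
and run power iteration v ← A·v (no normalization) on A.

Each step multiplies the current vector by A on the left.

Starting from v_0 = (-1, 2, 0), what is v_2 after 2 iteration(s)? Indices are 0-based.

v_2 = (1, 0, 0)

v_0 = (-1, 2, 0).
v_1 = A·v_0 = (2, 0, 1).
v_2 = A·v_1 = (1, 0, 0).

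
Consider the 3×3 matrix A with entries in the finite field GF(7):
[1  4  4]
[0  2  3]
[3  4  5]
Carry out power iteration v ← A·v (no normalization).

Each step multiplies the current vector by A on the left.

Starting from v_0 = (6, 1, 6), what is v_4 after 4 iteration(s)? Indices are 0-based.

v_0 = (6, 1, 6).
v_1 = A·v_0 = (6, 6, 3).
v_2 = A·v_1 = (0, 0, 1).
v_3 = A·v_2 = (4, 3, 5).
v_4 = A·v_3 = (1, 0, 0).

v_4 = (1, 0, 0)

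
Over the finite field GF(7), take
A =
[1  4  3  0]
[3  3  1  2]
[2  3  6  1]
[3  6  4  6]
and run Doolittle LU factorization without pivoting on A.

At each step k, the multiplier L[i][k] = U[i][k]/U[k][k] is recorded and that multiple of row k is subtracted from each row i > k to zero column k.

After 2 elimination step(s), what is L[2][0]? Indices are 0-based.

L[2][0] = 2

Step 1: pivot at (0,0) is 1.
  row1 ← row1 − (3)·row0  ⇒  L[1][0]=3, U row1=(0, 5, 6, 2)
  row2 ← row2 − (2)·row0  ⇒  L[2][0]=2, U row2=(0, 2, 0, 1)
  row3 ← row3 − (3)·row0  ⇒  L[3][0]=3, U row3=(0, 1, 2, 6)
Step 2: pivot at (1,1) is 5.
  row2 ← row2 − (6)·row1  ⇒  L[2][1]=6, U row2=(0, 0, 6, 3)
  row3 ← row3 − (3)·row1  ⇒  L[3][1]=3, U row3=(0, 0, 5, 0)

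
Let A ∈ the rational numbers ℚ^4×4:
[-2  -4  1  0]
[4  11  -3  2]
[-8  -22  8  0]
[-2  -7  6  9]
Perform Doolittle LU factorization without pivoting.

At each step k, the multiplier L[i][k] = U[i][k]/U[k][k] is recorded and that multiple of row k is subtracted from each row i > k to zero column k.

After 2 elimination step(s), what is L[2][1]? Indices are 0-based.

[col 0] pivot -2
  R1 -= -2*R0 → (0, 3, -1, 2)  (L[1][0] := -2)
  R2 -= 4*R0 → (0, -6, 4, 0)  (L[2][0] := 4)
  R3 -= 1*R0 → (0, -3, 5, 9)  (L[3][0] := 1)
[col 1] pivot 3
  R2 -= -2*R1 → (0, 0, 2, 4)  (L[2][1] := -2)
  R3 -= -1*R1 → (0, 0, 4, 11)  (L[3][1] := -1)

L[2][1] = -2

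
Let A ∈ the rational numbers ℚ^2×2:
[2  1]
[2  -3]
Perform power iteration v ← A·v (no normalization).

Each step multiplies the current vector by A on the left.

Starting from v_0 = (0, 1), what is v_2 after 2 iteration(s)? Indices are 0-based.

v_0 = (0, 1).
v_1 = A·v_0 = (1, -3).
v_2 = A·v_1 = (-1, 11).

v_2 = (-1, 11)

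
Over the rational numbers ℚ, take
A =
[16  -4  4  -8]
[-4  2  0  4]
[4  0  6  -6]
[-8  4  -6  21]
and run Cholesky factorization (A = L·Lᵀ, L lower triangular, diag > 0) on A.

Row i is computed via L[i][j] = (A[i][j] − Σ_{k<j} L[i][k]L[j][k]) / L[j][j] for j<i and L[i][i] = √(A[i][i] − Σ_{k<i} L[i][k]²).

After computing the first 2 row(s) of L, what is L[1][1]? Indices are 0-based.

L[1][1] = 1

Step 1: L[0][0] = √(16) = 4.
  L[1][0] = (-4) / L[0][0] = -1.
Step 2: L[1][1] = √(1) = 1.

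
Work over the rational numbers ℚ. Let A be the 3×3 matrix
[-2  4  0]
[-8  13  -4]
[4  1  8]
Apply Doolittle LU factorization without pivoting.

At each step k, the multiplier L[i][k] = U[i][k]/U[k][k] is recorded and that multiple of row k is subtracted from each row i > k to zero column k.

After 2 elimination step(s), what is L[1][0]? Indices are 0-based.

[col 0] pivot -2
  R1 -= 4*R0 → (0, -3, -4)  (L[1][0] := 4)
  R2 -= -2*R0 → (0, 9, 8)  (L[2][0] := -2)
[col 1] pivot -3
  R2 -= -3*R1 → (0, 0, -4)  (L[2][1] := -3)

L[1][0] = 4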